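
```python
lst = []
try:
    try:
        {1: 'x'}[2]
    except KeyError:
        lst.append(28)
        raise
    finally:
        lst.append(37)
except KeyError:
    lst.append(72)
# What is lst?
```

Step-by-step execution trace:
1. Inner try: `{1: 'x'}[2]` raises KeyError.
2. Inner `except KeyError` matches → `lst.append(28)` → lst = [28].
3. bare `raise` re-raises KeyError.
4. Inner `finally` runs during unwinding: `lst.append(37)` → lst = [28, 37].
5. Outer `except KeyError` matches → `lst.append(72)` → lst = [28, 37, 72].
Result: [28, 37, 72]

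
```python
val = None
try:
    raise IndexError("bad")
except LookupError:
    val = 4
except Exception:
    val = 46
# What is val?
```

Step-by-step execution trace:
1. `raise IndexError(...)` raises IndexError.
2. `except LookupError` matches (IndexError is a subclass of LookupError) → val = 4.
3. `except Exception` is not reached.
Result: 4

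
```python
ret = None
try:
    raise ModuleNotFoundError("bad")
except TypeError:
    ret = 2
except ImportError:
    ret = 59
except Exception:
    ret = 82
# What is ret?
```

Step-by-step execution trace:
1. `raise ModuleNotFoundError(...)` raises ModuleNotFoundError.
2. `except TypeError` does not match (ModuleNotFoundError is not a subclass of TypeError); skipped.
3. `except ImportError` matches (ModuleNotFoundError is a subclass of ImportError) → ret = 59.
4. `except Exception` is not reached.
Result: 59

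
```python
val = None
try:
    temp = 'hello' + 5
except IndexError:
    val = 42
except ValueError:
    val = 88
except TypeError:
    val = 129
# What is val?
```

Step-by-step execution trace:
1. `temp = 'hello' + 5` raises TypeError.
2. `except IndexError` does not match TypeError; skipped.
3. `except ValueError` does not match TypeError; skipped.
4. `except TypeError` matches → val = 129.
Result: 129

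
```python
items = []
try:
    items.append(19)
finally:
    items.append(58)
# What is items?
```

Step-by-step execution trace:
1. try: `items.append(19)` → items = [19].
2. The try body completes without raising.
3. finally always runs: `items.append(58)` → items = [19, 58].
Result: [19, 58]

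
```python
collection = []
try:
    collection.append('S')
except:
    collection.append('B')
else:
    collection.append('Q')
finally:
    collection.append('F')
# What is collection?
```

Step-by-step execution trace:
1. try: `collection.append('S')` → collection = ['S']. No exception raised.
2. `except` is skipped.
3. `else` runs: `collection.append('Q')` → collection = ['S', 'Q'].
4. `finally` always runs: `collection.append('F')` → collection = ['S', 'Q', 'F'].
Result: ['S', 'Q', 'F']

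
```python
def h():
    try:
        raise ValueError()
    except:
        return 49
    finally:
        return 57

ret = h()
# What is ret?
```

Step-by-step execution trace:
1. `h()` enters try: `raise ValueError()` raises ValueError.
2. bare `except` matches → `return 49` sets pending return value 49.
3. Before returning, `finally: return 57` runs and overrides the pending return.
4. h() returns 57 → ret = 57.
Result: 57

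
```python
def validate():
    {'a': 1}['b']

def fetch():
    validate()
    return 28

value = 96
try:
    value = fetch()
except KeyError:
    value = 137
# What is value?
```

Step-by-step execution trace:
1. value starts at 96.
2. try: `fetch()` calls `validate()`.
3. `validate()` evaluates `{'a': 1}['b']`, which raises KeyError; it propagates through fetch (uncaught).
4. `return 28` in fetch is not reached; the assignment to value does not complete.
5. `except KeyError` matches → value = 137.
Result: 137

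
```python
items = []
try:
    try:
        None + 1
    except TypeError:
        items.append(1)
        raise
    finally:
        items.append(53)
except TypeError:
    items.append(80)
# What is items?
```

Step-by-step execution trace:
1. Inner try: `None + 1` raises TypeError.
2. Inner `except TypeError` matches → `items.append(1)` → items = [1].
3. bare `raise` re-raises TypeError.
4. Inner `finally` runs during unwinding: `items.append(53)` → items = [1, 53].
5. Outer `except TypeError` matches → `items.append(80)` → items = [1, 53, 80].
Result: [1, 53, 80]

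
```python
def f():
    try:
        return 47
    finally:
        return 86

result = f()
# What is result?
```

Step-by-step execution trace:
1. `f()` enters try: `return 47` sets pending return value 47.
2. Before returning, `finally: return 86` runs and overrides the pending return.
3. f() returns 86 → result = 86.
Result: 86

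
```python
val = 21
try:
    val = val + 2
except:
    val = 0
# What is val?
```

Step-by-step execution trace:
1. val starts at 21.
2. try: `val = val + 2` → val = 23. No exception raised.
3. `except` is skipped.
Result: 23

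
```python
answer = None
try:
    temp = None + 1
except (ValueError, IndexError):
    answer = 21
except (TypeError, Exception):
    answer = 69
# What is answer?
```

Step-by-step execution trace:
1. `temp = None + 1` raises TypeError.
2. `except (ValueError, IndexError)` does not match TypeError; skipped.
3. `except (TypeError, Exception)` matches (TypeError is in the tuple) → answer = 69.
Result: 69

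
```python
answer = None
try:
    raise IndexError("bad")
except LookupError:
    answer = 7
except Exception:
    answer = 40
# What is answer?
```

Step-by-step execution trace:
1. `raise IndexError(...)` raises IndexError.
2. `except LookupError` matches (IndexError is a subclass of LookupError) → answer = 7.
3. `except Exception` is not reached.
Result: 7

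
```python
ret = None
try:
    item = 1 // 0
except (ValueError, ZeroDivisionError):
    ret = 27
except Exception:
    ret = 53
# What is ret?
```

Step-by-step execution trace:
1. `item = 1 // 0` raises ZeroDivisionError.
2. `except (ValueError, ZeroDivisionError)` matches (ZeroDivisionError is in the tuple) → ret = 27.
3. `except Exception` is not reached.
Result: 27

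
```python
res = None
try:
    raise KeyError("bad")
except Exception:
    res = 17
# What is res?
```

Step-by-step execution trace:
1. `raise KeyError(...)` raises KeyError.
2. `except Exception` matches (KeyError is a subclass of Exception) → res = 17.
Result: 17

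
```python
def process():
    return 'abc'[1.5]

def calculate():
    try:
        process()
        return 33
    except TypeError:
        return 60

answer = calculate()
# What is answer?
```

Step-by-step execution trace:
1. `calculate()` calls `process()`.
2. `process()` evaluates `'abc'[1.5]`, which raises TypeError; it propagates to the caller.
3. `return 33` is not reached.
4. `except TypeError` in calculate matches → returns 60.
5. answer = 60.
Result: 60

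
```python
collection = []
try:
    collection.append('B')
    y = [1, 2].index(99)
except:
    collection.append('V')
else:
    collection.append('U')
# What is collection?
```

Step-by-step execution trace:
1. try: `collection.append('B')` → collection = ['B'].
2. `y = [1, 2].index(99)` raises ValueError.
3. bare `except` matches → `collection.append('V')` → collection = ['B', 'V'].
4. `else` is skipped (an exception was raised).
Result: ['B', 'V']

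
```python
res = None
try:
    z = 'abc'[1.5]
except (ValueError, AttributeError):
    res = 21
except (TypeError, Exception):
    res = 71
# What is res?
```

Step-by-step execution trace:
1. `z = 'abc'[1.5]` raises TypeError.
2. `except (ValueError, AttributeError)` does not match TypeError; skipped.
3. `except (TypeError, Exception)` matches (TypeError is in the tuple) → res = 71.
Result: 71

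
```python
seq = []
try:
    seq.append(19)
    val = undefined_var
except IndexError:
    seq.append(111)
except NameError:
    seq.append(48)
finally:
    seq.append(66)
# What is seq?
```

Step-by-step execution trace:
1. try: `seq.append(19)` → seq = [19].
2. `val = undefined_var` raises NameError.
3. `except IndexError` does not match NameError; skipped.
4. `except NameError` matches → `seq.append(48)` → seq = [19, 48].
5. finally always runs: `seq.append(66)` → seq = [19, 48, 66].
Result: [19, 48, 66]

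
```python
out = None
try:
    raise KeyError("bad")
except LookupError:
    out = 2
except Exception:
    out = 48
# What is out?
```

Step-by-step execution trace:
1. `raise KeyError(...)` raises KeyError.
2. `except LookupError` matches (KeyError is a subclass of LookupError) → out = 2.
3. `except Exception` is not reached.
Result: 2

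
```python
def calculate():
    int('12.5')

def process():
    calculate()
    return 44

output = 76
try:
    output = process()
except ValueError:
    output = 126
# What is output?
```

Step-by-step execution trace:
1. output starts at 76.
2. try: `process()` calls `calculate()`.
3. `calculate()` evaluates `int('12.5')`, which raises ValueError; it propagates through process (uncaught).
4. `return 44` in process is not reached; the assignment to output does not complete.
5. `except ValueError` matches → output = 126.
Result: 126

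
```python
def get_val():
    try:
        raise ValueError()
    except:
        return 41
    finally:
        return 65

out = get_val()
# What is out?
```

Step-by-step execution trace:
1. `get_val()` enters try: `raise ValueError()` raises ValueError.
2. bare `except` matches → `return 41` sets pending return value 41.
3. Before returning, `finally: return 65` runs and overrides the pending return.
4. get_val() returns 65 → out = 65.
Result: 65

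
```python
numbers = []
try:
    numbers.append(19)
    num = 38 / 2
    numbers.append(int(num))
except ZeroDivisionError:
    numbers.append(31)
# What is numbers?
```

Step-by-step execution trace:
1. try: `numbers.append(19)` → numbers = [19].
2. `num = 38 / 2` → num = 19.0. No exception raised.
3. `numbers.append(int(num))` → numbers = [19, 19].
4. `except ZeroDivisionError` is skipped (no exception was raised).
Result: [19, 19]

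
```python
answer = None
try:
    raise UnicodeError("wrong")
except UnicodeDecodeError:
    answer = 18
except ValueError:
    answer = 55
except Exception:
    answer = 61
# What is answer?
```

Step-by-step execution trace:
1. `raise UnicodeError(...)` raises UnicodeError.
2. `except UnicodeDecodeError` does not match (UnicodeError is not a subclass of UnicodeDecodeError); skipped.
3. `except ValueError` matches (UnicodeError is a subclass of ValueError) → answer = 55.
4. `except Exception` is not reached.
Result: 55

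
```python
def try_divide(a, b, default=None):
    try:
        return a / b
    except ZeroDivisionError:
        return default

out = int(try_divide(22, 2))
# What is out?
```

Step-by-step execution trace:
1. `try_divide(22, 2)` enters try: `return 22 / 2` → returns 11.0. No exception raised.
2. `except ZeroDivisionError` is skipped.
3. `int(11.0)` → 11 → out = 11.
Result: 11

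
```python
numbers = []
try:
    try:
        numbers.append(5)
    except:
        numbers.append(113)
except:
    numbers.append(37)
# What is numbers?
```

Step-by-step execution trace:
1. Inner try: `numbers.append(5)` → numbers = [5]. No exception raised.
2. Inner `except` is skipped.
3. Inner try completes normally; outer `except` is skipped.
Result: [5]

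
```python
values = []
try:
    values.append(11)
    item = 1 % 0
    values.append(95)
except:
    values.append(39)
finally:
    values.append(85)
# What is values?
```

Step-by-step execution trace:
1. try: `values.append(11)` → values = [11].
2. `item = 1 % 0` raises ZeroDivisionError; `values.append(95)` is not reached.
3. bare `except` matches → `values.append(39)` → values = [11, 39].
4. finally always runs: `values.append(85)` → values = [11, 39, 85].
Result: [11, 39, 85]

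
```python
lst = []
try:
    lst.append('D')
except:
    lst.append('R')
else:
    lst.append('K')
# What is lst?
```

Step-by-step execution trace:
1. try: `lst.append('D')` → lst = ['D']. No exception raised.
2. `except` is skipped.
3. `else` runs (try completed without exception): `lst.append('K')` → lst = ['D', 'K'].
Result: ['D', 'K']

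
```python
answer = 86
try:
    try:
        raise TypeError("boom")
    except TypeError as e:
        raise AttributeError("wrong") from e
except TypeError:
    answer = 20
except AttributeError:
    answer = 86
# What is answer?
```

Step-by-step execution trace:
1. Inner try raises TypeError; inner `except TypeError as e` catches it.
2. `raise AttributeError(...) from e` raises AttributeError (TypeError is attached as __cause__, but only AttributeError is active).
3. Outer `except TypeError` does not match AttributeError; skipped.
4. Outer `except AttributeError` matches → answer = 86.
Result: 86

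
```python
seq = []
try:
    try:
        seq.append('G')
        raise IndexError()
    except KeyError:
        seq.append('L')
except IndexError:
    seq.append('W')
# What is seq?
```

Step-by-step execution trace:
1. Inner try: `seq.append('G')` → seq = ['G'].
2. `raise IndexError()` raises IndexError.
3. Inner `except KeyError` does not match IndexError; exception propagates to outer try.
4. Outer `except IndexError` matches → `seq.append('W')` → seq = ['G', 'W'].
Result: ['G', 'W']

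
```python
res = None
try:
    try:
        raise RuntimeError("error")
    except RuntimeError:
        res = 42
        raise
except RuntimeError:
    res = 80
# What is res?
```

Step-by-step execution trace:
1. Inner try: `raise RuntimeError("error")` raises RuntimeError.
2. Inner `except RuntimeError` matches → res = 42.
3. bare `raise` re-raises the same RuntimeError.
4. Outer `except RuntimeError` matches → res = 80.
Result: 80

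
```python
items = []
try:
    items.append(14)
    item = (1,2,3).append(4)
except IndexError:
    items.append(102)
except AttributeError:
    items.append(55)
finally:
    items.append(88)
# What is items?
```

Step-by-step execution trace:
1. try: `items.append(14)` → items = [14].
2. `item = (1,2,3).append(4)` raises AttributeError.
3. `except IndexError` does not match AttributeError; skipped.
4. `except AttributeError` matches → `items.append(55)` → items = [14, 55].
5. finally always runs: `items.append(88)` → items = [14, 55, 88].
Result: [14, 55, 88]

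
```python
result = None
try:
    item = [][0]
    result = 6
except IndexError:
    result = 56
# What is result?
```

Step-by-step execution trace:
1. `item = [][0]` raises IndexError.
2. `result = 6` is not reached.
3. `except IndexError` matches → result = 56.
Result: 56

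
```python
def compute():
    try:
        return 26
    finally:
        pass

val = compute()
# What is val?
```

Step-by-step execution trace:
1. `compute()` enters try: `return 26` sets pending return value 26.
2. Before returning, `finally: pass` runs (no effect).
3. compute() returns 26 → val = 26.
Result: 26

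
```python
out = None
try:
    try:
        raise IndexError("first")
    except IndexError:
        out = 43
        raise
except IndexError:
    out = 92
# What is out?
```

Step-by-step execution trace:
1. Inner try: `raise IndexError("first")` raises IndexError.
2. Inner `except IndexError` matches → out = 43.
3. bare `raise` re-raises the same IndexError.
4. Outer `except IndexError` matches → out = 92.
Result: 92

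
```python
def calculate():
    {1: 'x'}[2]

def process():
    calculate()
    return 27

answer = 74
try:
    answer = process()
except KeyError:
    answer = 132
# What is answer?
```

Step-by-step execution trace:
1. answer starts at 74.
2. try: `process()` calls `calculate()`.
3. `calculate()` evaluates `{1: 'x'}[2]`, which raises KeyError; it propagates through process (uncaught).
4. `return 27` in process is not reached; the assignment to answer does not complete.
5. `except KeyError` matches → answer = 132.
Result: 132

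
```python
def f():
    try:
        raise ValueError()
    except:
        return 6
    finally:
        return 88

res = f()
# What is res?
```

Step-by-step execution trace:
1. `f()` enters try: `raise ValueError()` raises ValueError.
2. bare `except` matches → `return 6` sets pending return value 6.
3. Before returning, `finally: return 88` runs and overrides the pending return.
4. f() returns 88 → res = 88.
Result: 88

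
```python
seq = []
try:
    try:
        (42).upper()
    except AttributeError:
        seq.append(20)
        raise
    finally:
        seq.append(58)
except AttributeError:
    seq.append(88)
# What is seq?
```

Step-by-step execution trace:
1. Inner try: `(42).upper()` raises AttributeError.
2. Inner `except AttributeError` matches → `seq.append(20)` → seq = [20].
3. bare `raise` re-raises AttributeError.
4. Inner `finally` runs during unwinding: `seq.append(58)` → seq = [20, 58].
5. Outer `except AttributeError` matches → `seq.append(88)` → seq = [20, 58, 88].
Result: [20, 58, 88]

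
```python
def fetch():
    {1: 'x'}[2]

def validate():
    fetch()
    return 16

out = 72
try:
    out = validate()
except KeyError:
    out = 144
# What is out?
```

Step-by-step execution trace:
1. out starts at 72.
2. try: `validate()` calls `fetch()`.
3. `fetch()` evaluates `{1: 'x'}[2]`, which raises KeyError; it propagates through validate (uncaught).
4. `return 16` in validate is not reached; the assignment to out does not complete.
5. `except KeyError` matches → out = 144.
Result: 144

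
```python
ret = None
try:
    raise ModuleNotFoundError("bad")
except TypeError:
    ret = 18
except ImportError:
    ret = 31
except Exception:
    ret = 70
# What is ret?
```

Step-by-step execution trace:
1. `raise ModuleNotFoundError(...)` raises ModuleNotFoundError.
2. `except TypeError` does not match (ModuleNotFoundError is not a subclass of TypeError); skipped.
3. `except ImportError` matches (ModuleNotFoundError is a subclass of ImportError) → ret = 31.
4. `except Exception` is not reached.
Result: 31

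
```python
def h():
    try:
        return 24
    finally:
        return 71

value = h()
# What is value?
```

Step-by-step execution trace:
1. `h()` enters try: `return 24` sets pending return value 24.
2. Before returning, `finally: return 71` runs and overrides the pending return.
3. h() returns 71 → value = 71.
Result: 71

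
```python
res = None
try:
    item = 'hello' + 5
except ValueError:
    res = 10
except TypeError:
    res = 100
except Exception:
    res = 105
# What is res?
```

Step-by-step execution trace:
1. `item = 'hello' + 5` raises TypeError.
2. `except ValueError` does not match TypeError; skipped.
3. `except TypeError` matches → res = 100.
4. Remaining except clauses are skipped.
Result: 100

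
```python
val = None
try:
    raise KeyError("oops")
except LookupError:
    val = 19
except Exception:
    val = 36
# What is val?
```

Step-by-step execution trace:
1. `raise KeyError(...)` raises KeyError.
2. `except LookupError` matches (KeyError is a subclass of LookupError) → val = 19.
3. `except Exception` is not reached.
Result: 19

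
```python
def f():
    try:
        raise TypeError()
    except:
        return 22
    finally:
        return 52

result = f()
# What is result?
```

Step-by-step execution trace:
1. `f()` enters try: `raise TypeError()` raises TypeError.
2. bare `except` matches → `return 22` sets pending return value 22.
3. Before returning, `finally: return 52` runs and overrides the pending return.
4. f() returns 52 → result = 52.
Result: 52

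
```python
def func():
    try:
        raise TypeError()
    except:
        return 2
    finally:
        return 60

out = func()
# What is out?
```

Step-by-step execution trace:
1. `func()` enters try: `raise TypeError()` raises TypeError.
2. bare `except` matches → `return 2` sets pending return value 2.
3. Before returning, `finally: return 60` runs and overrides the pending return.
4. func() returns 60 → out = 60.
Result: 60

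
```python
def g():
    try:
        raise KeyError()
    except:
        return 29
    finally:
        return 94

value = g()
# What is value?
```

Step-by-step execution trace:
1. `g()` enters try: `raise KeyError()` raises KeyError.
2. bare `except` matches → `return 29` sets pending return value 29.
3. Before returning, `finally: return 94` runs and overrides the pending return.
4. g() returns 94 → value = 94.
Result: 94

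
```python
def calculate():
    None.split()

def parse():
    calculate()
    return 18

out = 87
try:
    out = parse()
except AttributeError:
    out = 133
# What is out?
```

Step-by-step execution trace:
1. out starts at 87.
2. try: `parse()` calls `calculate()`.
3. `calculate()` evaluates `None.split()`, which raises AttributeError; it propagates through parse (uncaught).
4. `return 18` in parse is not reached; the assignment to out does not complete.
5. `except AttributeError` matches → out = 133.
Result: 133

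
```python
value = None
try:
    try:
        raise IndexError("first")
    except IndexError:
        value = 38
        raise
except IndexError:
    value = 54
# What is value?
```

Step-by-step execution trace:
1. Inner try: `raise IndexError("first")` raises IndexError.
2. Inner `except IndexError` matches → value = 38.
3. bare `raise` re-raises the same IndexError.
4. Outer `except IndexError` matches → value = 54.
Result: 54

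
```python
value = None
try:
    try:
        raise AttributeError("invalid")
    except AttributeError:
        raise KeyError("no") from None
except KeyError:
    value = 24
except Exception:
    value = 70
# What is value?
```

Step-by-step execution trace:
1. Inner try raises AttributeError; inner `except AttributeError` catches it.
2. `raise KeyError(...) from None` raises KeyError (from None suppresses __context__, but the active exception is still KeyError).
3. Outer `except KeyError` matches → value = 24.
4. `except Exception` is not reached.
Result: 24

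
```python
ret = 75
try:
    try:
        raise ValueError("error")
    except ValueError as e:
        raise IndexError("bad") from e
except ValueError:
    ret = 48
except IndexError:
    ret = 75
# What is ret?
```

Step-by-step execution trace:
1. Inner try raises ValueError; inner `except ValueError as e` catches it.
2. `raise IndexError(...) from e` raises IndexError (ValueError is attached as __cause__, but only IndexError is active).
3. Outer `except ValueError` does not match IndexError; skipped.
4. Outer `except IndexError` matches → ret = 75.
Result: 75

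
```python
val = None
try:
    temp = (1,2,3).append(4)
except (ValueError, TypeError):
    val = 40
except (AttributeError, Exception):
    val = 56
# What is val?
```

Step-by-step execution trace:
1. `temp = (1,2,3).append(4)` raises AttributeError.
2. `except (ValueError, TypeError)` does not match AttributeError; skipped.
3. `except (AttributeError, Exception)` matches (AttributeError is in the tuple) → val = 56.
Result: 56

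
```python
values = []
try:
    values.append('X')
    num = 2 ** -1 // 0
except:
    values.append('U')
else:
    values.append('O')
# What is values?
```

Step-by-step execution trace:
1. try: `values.append('X')` → values = ['X'].
2. `num = 2 ** -1 // 0` raises ZeroDivisionError.
3. bare `except` matches → `values.append('U')` → values = ['X', 'U'].
4. `else` is skipped (an exception was raised).
Result: ['X', 'U']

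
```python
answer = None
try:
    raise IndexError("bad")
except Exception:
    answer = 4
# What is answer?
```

Step-by-step execution trace:
1. `raise IndexError(...)` raises IndexError.
2. `except Exception` matches (IndexError is a subclass of Exception) → answer = 4.
Result: 4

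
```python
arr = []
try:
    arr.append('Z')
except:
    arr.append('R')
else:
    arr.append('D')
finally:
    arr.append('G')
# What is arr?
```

Step-by-step execution trace:
1. try: `arr.append('Z')` → arr = ['Z']. No exception raised.
2. `except` is skipped.
3. `else` runs: `arr.append('D')` → arr = ['Z', 'D'].
4. `finally` always runs: `arr.append('G')` → arr = ['Z', 'D', 'G'].
Result: ['Z', 'D', 'G']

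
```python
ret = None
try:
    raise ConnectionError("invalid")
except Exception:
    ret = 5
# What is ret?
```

Step-by-step execution trace:
1. `raise ConnectionError(...)` raises ConnectionError.
2. `except Exception` matches (ConnectionError is a subclass of Exception) → ret = 5.
Result: 5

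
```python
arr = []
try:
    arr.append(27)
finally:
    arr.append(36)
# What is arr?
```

Step-by-step execution trace:
1. try: `arr.append(27)` → arr = [27].
2. The try body completes without raising.
3. finally always runs: `arr.append(36)` → arr = [27, 36].
Result: [27, 36]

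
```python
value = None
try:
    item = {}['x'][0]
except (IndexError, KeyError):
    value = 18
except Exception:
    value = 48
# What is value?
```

Step-by-step execution trace:
1. `item = {}['x'][0]` raises KeyError.
2. `except (IndexError, KeyError)` matches (KeyError is in the tuple) → value = 18.
3. `except Exception` is not reached.
Result: 18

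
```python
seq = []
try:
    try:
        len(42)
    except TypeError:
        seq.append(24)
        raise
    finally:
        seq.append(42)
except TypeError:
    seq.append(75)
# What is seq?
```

Step-by-step execution trace:
1. Inner try: `len(42)` raises TypeError.
2. Inner `except TypeError` matches → `seq.append(24)` → seq = [24].
3. bare `raise` re-raises TypeError.
4. Inner `finally` runs during unwinding: `seq.append(42)` → seq = [24, 42].
5. Outer `except TypeError` matches → `seq.append(75)` → seq = [24, 42, 75].
Result: [24, 42, 75]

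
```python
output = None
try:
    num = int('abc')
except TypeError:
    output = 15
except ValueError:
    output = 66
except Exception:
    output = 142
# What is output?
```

Step-by-step execution trace:
1. `num = int('abc')` raises ValueError.
2. `except TypeError` does not match ValueError; skipped.
3. `except ValueError` matches → output = 66.
4. Remaining except clauses are skipped.
Result: 66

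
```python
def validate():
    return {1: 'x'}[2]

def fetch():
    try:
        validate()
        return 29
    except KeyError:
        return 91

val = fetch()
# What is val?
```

Step-by-step execution trace:
1. `fetch()` calls `validate()`.
2. `validate()` evaluates `{1: 'x'}[2]`, which raises KeyError; it propagates to the caller.
3. `return 29` is not reached.
4. `except KeyError` in fetch matches → returns 91.
5. val = 91.
Result: 91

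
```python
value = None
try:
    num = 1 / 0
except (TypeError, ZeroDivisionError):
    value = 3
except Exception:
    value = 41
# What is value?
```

Step-by-step execution trace:
1. `num = 1 / 0` raises ZeroDivisionError.
2. `except (TypeError, ZeroDivisionError)` matches (ZeroDivisionError is in the tuple) → value = 3.
3. `except Exception` is not reached.
Result: 3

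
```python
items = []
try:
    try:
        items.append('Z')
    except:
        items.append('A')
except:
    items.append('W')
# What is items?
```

Step-by-step execution trace:
1. Inner try: `items.append('Z')` → items = ['Z']. No exception raised.
2. Inner `except` is skipped.
3. Inner try completes normally; outer `except` is skipped.
Result: ['Z']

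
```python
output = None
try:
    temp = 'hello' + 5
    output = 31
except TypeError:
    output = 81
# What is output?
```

Step-by-step execution trace:
1. `temp = 'hello' + 5` raises TypeError.
2. `output = 31` is not reached.
3. `except TypeError` matches → output = 81.
Result: 81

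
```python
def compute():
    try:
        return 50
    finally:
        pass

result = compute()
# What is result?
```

Step-by-step execution trace:
1. `compute()` enters try: `return 50` sets pending return value 50.
2. Before returning, `finally: pass` runs (no effect).
3. compute() returns 50 → result = 50.
Result: 50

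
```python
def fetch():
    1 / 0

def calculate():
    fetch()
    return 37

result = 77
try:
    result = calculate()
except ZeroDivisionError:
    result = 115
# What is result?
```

Step-by-step execution trace:
1. result starts at 77.
2. try: `calculate()` calls `fetch()`.
3. `fetch()` evaluates `1 / 0`, which raises ZeroDivisionError; it propagates through calculate (uncaught).
4. `return 37` in calculate is not reached; the assignment to result does not complete.
5. `except ZeroDivisionError` matches → result = 115.
Result: 115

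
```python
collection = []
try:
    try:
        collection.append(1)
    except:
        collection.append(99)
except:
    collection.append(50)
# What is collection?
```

Step-by-step execution trace:
1. Inner try: `collection.append(1)` → collection = [1]. No exception raised.
2. Inner `except` is skipped.
3. Inner try completes normally; outer `except` is skipped.
Result: [1]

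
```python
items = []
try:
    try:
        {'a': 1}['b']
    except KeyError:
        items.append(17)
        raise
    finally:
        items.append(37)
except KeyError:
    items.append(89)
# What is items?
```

Step-by-step execution trace:
1. Inner try: `{'a': 1}['b']` raises KeyError.
2. Inner `except KeyError` matches → `items.append(17)` → items = [17].
3. bare `raise` re-raises KeyError.
4. Inner `finally` runs during unwinding: `items.append(37)` → items = [17, 37].
5. Outer `except KeyError` matches → `items.append(89)` → items = [17, 37, 89].
Result: [17, 37, 89]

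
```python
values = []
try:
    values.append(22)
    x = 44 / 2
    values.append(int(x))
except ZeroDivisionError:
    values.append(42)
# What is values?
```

Step-by-step execution trace:
1. try: `values.append(22)` → values = [22].
2. `x = 44 / 2` → x = 22.0. No exception raised.
3. `values.append(int(x))` → values = [22, 22].
4. `except ZeroDivisionError` is skipped (no exception was raised).
Result: [22, 22]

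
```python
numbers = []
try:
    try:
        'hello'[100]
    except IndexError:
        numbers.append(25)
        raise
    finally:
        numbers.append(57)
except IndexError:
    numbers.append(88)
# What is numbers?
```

Step-by-step execution trace:
1. Inner try: `'hello'[100]` raises IndexError.
2. Inner `except IndexError` matches → `numbers.append(25)` → numbers = [25].
3. bare `raise` re-raises IndexError.
4. Inner `finally` runs during unwinding: `numbers.append(57)` → numbers = [25, 57].
5. Outer `except IndexError` matches → `numbers.append(88)` → numbers = [25, 57, 88].
Result: [25, 57, 88]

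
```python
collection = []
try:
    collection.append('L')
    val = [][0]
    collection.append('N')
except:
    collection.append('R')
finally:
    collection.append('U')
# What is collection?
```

Step-by-step execution trace:
1. try: `collection.append('L')` → collection = ['L'].
2. `val = [][0]` raises IndexError; `collection.append('N')` is not reached.
3. bare `except` matches → `collection.append('R')` → collection = ['L', 'R'].
4. finally always runs: `collection.append('U')` → collection = ['L', 'R', 'U'].
Result: ['L', 'R', 'U']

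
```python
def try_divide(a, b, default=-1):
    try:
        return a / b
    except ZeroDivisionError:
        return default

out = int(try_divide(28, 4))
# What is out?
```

Step-by-step execution trace:
1. `try_divide(28, 4)` enters try: `return 28 / 4` → returns 7.0. No exception raised.
2. `except ZeroDivisionError` is skipped.
3. `int(7.0)` → 7 → out = 7.
Result: 7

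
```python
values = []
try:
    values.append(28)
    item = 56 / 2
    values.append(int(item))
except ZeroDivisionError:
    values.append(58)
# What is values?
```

Step-by-step execution trace:
1. try: `values.append(28)` → values = [28].
2. `item = 56 / 2` → item = 28.0. No exception raised.
3. `values.append(int(item))` → values = [28, 28].
4. `except ZeroDivisionError` is skipped (no exception was raised).
Result: [28, 28]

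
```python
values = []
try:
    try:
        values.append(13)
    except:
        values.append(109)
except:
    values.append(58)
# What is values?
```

Step-by-step execution trace:
1. Inner try: `values.append(13)` → values = [13]. No exception raised.
2. Inner `except` is skipped.
3. Inner try completes normally; outer `except` is skipped.
Result: [13]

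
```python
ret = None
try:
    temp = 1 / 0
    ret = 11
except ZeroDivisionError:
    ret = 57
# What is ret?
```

Step-by-step execution trace:
1. `temp = 1 / 0` raises ZeroDivisionError.
2. `ret = 11` is not reached.
3. `except ZeroDivisionError` matches → ret = 57.
Result: 57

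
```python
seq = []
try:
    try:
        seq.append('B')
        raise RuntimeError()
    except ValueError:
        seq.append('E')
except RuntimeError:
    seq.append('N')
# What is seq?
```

Step-by-step execution trace:
1. Inner try: `seq.append('B')` → seq = ['B'].
2. `raise RuntimeError()` raises RuntimeError.
3. Inner `except ValueError` does not match RuntimeError; exception propagates to outer try.
4. Outer `except RuntimeError` matches → `seq.append('N')` → seq = ['B', 'N'].
Result: ['B', 'N']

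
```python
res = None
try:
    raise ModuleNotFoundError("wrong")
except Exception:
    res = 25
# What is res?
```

Step-by-step execution trace:
1. `raise ModuleNotFoundError(...)` raises ModuleNotFoundError.
2. `except Exception` matches (ModuleNotFoundError is a subclass of Exception) → res = 25.
Result: 25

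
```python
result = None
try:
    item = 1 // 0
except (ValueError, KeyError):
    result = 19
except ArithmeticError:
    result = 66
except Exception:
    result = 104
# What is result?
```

Step-by-step execution trace:
1. `item = 1 // 0` raises ZeroDivisionError.
2. `except (ValueError, KeyError)` does not match ZeroDivisionError; skipped.
3. `except ArithmeticError` matches (ZeroDivisionError is a subclass of ArithmeticError) → result = 66.
4. `except Exception` is not reached.
Result: 66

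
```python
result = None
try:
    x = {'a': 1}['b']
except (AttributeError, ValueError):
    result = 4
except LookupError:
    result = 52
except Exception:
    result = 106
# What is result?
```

Step-by-step execution trace:
1. `x = {'a': 1}['b']` raises KeyError.
2. `except (AttributeError, ValueError)` does not match KeyError; skipped.
3. `except LookupError` matches (KeyError is a subclass of LookupError) → result = 52.
4. `except Exception` is not reached.
Result: 52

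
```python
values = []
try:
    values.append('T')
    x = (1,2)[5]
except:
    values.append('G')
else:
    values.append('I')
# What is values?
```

Step-by-step execution trace:
1. try: `values.append('T')` → values = ['T'].
2. `x = (1,2)[5]` raises IndexError.
3. bare `except` matches → `values.append('G')` → values = ['T', 'G'].
4. `else` is skipped (an exception was raised).
Result: ['T', 'G']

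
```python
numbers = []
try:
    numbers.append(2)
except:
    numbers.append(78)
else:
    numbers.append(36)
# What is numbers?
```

Step-by-step execution trace:
1. try: `numbers.append(2)` → numbers = [2]. No exception raised.
2. `except` is skipped.
3. `else` runs (try completed without exception): `numbers.append(36)` → numbers = [2, 36].
Result: [2, 36]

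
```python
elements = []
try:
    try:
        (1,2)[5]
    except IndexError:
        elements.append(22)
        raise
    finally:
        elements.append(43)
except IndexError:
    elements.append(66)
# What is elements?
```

Step-by-step execution trace:
1. Inner try: `(1,2)[5]` raises IndexError.
2. Inner `except IndexError` matches → `elements.append(22)` → elements = [22].
3. bare `raise` re-raises IndexError.
4. Inner `finally` runs during unwinding: `elements.append(43)` → elements = [22, 43].
5. Outer `except IndexError` matches → `elements.append(66)` → elements = [22, 43, 66].
Result: [22, 43, 66]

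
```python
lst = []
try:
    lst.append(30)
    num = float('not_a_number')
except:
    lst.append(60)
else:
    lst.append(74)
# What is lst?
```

Step-by-step execution trace:
1. try: `lst.append(30)` → lst = [30].
2. `num = float('not_a_number')` raises ValueError.
3. bare `except` matches → `lst.append(60)` → lst = [30, 60].
4. `else` is skipped (an exception was raised).
Result: [30, 60]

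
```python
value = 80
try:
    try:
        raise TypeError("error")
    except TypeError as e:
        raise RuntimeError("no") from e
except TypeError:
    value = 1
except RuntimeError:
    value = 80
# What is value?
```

Step-by-step execution trace:
1. Inner try raises TypeError; inner `except TypeError as e` catches it.
2. `raise RuntimeError(...) from e` raises RuntimeError (TypeError is attached as __cause__, but only RuntimeError is active).
3. Outer `except TypeError` does not match RuntimeError; skipped.
4. Outer `except RuntimeError` matches → value = 80.
Result: 80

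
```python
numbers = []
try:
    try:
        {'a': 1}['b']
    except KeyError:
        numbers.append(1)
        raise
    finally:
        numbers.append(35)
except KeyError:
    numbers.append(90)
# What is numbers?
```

Step-by-step execution trace:
1. Inner try: `{'a': 1}['b']` raises KeyError.
2. Inner `except KeyError` matches → `numbers.append(1)` → numbers = [1].
3. bare `raise` re-raises KeyError.
4. Inner `finally` runs during unwinding: `numbers.append(35)` → numbers = [1, 35].
5. Outer `except KeyError` matches → `numbers.append(90)` → numbers = [1, 35, 90].
Result: [1, 35, 90]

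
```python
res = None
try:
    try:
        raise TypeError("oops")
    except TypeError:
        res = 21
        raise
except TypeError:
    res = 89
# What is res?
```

Step-by-step execution trace:
1. Inner try: `raise TypeError("oops")` raises TypeError.
2. Inner `except TypeError` matches → res = 21.
3. bare `raise` re-raises the same TypeError.
4. Outer `except TypeError` matches → res = 89.
Result: 89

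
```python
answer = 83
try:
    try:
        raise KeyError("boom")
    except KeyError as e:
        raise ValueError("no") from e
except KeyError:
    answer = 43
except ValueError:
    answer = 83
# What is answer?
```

Step-by-step execution trace:
1. Inner try raises KeyError; inner `except KeyError as e` catches it.
2. `raise ValueError(...) from e` raises ValueError (KeyError is attached as __cause__, but only ValueError is active).
3. Outer `except KeyError` does not match ValueError; skipped.
4. Outer `except ValueError` matches → answer = 83.
Result: 83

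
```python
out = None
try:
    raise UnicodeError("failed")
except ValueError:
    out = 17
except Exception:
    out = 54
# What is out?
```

Step-by-step execution trace:
1. `raise UnicodeError(...)` raises UnicodeError.
2. `except ValueError` matches (UnicodeError is a subclass of ValueError) → out = 17.
3. `except Exception` is not reached.
Result: 17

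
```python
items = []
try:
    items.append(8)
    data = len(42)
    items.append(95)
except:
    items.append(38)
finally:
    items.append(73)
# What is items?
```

Step-by-step execution trace:
1. try: `items.append(8)` → items = [8].
2. `data = len(42)` raises TypeError; `items.append(95)` is not reached.
3. bare `except` matches → `items.append(38)` → items = [8, 38].
4. finally always runs: `items.append(73)` → items = [8, 38, 73].
Result: [8, 38, 73]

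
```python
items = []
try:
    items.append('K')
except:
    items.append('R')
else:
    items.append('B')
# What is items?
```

Step-by-step execution trace:
1. try: `items.append('K')` → items = ['K']. No exception raised.
2. `except` is skipped.
3. `else` runs (try completed without exception): `items.append('B')` → items = ['K', 'B'].
Result: ['K', 'B']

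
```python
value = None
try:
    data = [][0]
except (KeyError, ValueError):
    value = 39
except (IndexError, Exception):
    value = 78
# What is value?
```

Step-by-step execution trace:
1. `data = [][0]` raises IndexError.
2. `except (KeyError, ValueError)` does not match IndexError; skipped.
3. `except (IndexError, Exception)` matches (IndexError is in the tuple) → value = 78.
Result: 78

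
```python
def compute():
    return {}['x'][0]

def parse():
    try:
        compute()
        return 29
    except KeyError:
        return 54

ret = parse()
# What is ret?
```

Step-by-step execution trace:
1. `parse()` calls `compute()`.
2. `compute()` evaluates `{}['x'][0]`, which raises KeyError; it propagates to the caller.
3. `return 29` is not reached.
4. `except KeyError` in parse matches → returns 54.
5. ret = 54.
Result: 54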